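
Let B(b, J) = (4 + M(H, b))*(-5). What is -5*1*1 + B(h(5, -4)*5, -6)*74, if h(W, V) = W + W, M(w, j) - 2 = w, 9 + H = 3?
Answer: -5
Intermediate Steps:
H = -6 (H = -9 + 3 = -6)
M(w, j) = 2 + w
h(W, V) = 2*W
B(b, J) = 0 (B(b, J) = (4 + (2 - 6))*(-5) = (4 - 4)*(-5) = 0*(-5) = 0)
-5*1*1 + B(h(5, -4)*5, -6)*74 = -5*1*1 + 0*74 = -5*1 + 0 = -5 + 0 = -5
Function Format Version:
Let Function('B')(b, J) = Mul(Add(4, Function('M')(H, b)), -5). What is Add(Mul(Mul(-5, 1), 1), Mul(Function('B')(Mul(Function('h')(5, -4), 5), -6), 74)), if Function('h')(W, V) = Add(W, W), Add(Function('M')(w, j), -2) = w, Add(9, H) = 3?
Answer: -5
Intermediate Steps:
H = -6 (H = Add(-9, 3) = -6)
Function('M')(w, j) = Add(2, w)
Function('h')(W, V) = Mul(2, W)
Function('B')(b, J) = 0 (Function('B')(b, J) = Mul(Add(4, Add(2, -6)), -5) = Mul(Add(4, -4), -5) = Mul(0, -5) = 0)
Add(Mul(Mul(-5, 1), 1), Mul(Function('B')(Mul(Function('h')(5, -4), 5), -6), 74)) = Add(Mul(Mul(-5, 1), 1), Mul(0, 74)) = Add(Mul(-5, 1), 0) = Add(-5, 0) = -5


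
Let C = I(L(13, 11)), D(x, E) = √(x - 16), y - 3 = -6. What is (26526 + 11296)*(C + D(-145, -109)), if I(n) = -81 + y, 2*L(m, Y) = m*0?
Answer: -3177048 + 37822*I*√161 ≈ -3.177e+6 + 4.7991e+5*I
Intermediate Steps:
y = -3 (y = 3 - 6 = -3)
L(m, Y) = 0 (L(m, Y) = (m*0)/2 = (½)*0 = 0)
I(n) = -84 (I(n) = -81 - 3 = -84)
D(x, E) = √(-16 + x)
C = -84
(26526 + 11296)*(C + D(-145, -109)) = (26526 + 11296)*(-84 + √(-16 - 145)) = 37822*(-84 + √(-161)) = 37822*(-84 + I*√161) = -3177048 + 37822*I*√161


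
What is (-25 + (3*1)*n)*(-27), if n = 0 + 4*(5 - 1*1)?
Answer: -621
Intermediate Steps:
n = 16 (n = 0 + 4*(5 - 1) = 0 + 4*4 = 0 + 16 = 16)
(-25 + (3*1)*n)*(-27) = (-25 + (3*1)*16)*(-27) = (-25 + 3*16)*(-27) = (-25 + 48)*(-27) = 23*(-27) = -621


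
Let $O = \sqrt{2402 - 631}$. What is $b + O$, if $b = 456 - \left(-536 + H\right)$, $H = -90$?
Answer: $1082 + \sqrt{1771} \approx 1124.1$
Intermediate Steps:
$b = 1082$ ($b = 456 + \left(536 - -90\right) = 456 + \left(536 + 90\right) = 456 + 626 = 1082$)
$O = \sqrt{1771} \approx 42.083$
$b + O = 1082 + \sqrt{1771}$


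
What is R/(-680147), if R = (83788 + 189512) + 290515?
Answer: -563815/680147 ≈ -0.82896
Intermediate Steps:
R = 563815 (R = 273300 + 290515 = 563815)
R/(-680147) = 563815/(-680147) = 563815*(-1/680147) = -563815/680147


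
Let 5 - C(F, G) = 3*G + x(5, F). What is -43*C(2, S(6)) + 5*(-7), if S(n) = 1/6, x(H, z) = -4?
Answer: -801/2 ≈ -400.50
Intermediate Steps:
S(n) = 1/6
C(F, G) = 9 - 3*G (C(F, G) = 5 - (3*G - 4) = 5 - (-4 + 3*G) = 5 + (4 - 3*G) = 9 - 3*G)
-43*C(2, S(6)) + 5*(-7) = -43*(9 - 3*1/6) + 5*(-7) = -43*(9 - 1/2) - 35 = -43*17/2 - 35 = -731/2 - 35 = -801/2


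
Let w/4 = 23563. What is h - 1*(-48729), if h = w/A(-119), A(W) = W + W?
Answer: 5751625/119 ≈ 48333.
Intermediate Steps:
A(W) = 2*W
w = 94252 (w = 4*23563 = 94252)
h = -47126/119 (h = 94252/((2*(-119))) = 94252/(-238) = 94252*(-1/238) = -47126/119 ≈ -396.02)
h - 1*(-48729) = -47126/119 - 1*(-48729) = -47126/119 + 48729 = 5751625/119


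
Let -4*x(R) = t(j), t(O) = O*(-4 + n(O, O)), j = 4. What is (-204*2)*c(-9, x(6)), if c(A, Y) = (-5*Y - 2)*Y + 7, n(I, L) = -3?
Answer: 102816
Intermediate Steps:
t(O) = -7*O (t(O) = O*(-4 - 3) = O*(-7) = -7*O)
x(R) = 7 (x(R) = -(-7)*4/4 = -¼*(-28) = 7)
c(A, Y) = 7 + Y*(-2 - 5*Y) (c(A, Y) = (-2 - 5*Y)*Y + 7 = Y*(-2 - 5*Y) + 7 = 7 + Y*(-2 - 5*Y))
(-204*2)*c(-9, x(6)) = (-204*2)*(7 - 5*7² - 2*7) = (-51*8)*(7 - 5*49 - 14) = -408*(7 - 245 - 14) = -408*(-252) = 102816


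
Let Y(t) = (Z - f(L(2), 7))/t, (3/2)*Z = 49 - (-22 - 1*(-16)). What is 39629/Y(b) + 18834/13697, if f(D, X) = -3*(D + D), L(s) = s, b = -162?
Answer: -131898639477/999881 ≈ -1.3191e+5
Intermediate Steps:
f(D, X) = -6*D
Z = 110/3 (Z = 2*(49 - (-22 - 1*(-16)))/3 = 2*(49 - (-22 + 16))/3 = 2*(49 - 1*(-6))/3 = 2*(49 + 6)/3 = (2/3)*55 = 110/3 ≈ 36.667)
Y(t) = 146/(3*t) (Y(t) = (110/3 - (-6)*2)/t = (110/3 - 1*(-12))/t = (110/3 + 12)/t = 146/(3*t))
39629/Y(b) + 18834/13697 = 39629/(((146/3)/(-162))) + 18834/13697 = 39629/(((146/3)*(-1/162))) + 18834*(1/13697) = 39629/(-73/243) + 18834/13697 = 39629*(-243/73) + 18834/13697 = -9629847/73 + 18834/13697 = -131898639477/999881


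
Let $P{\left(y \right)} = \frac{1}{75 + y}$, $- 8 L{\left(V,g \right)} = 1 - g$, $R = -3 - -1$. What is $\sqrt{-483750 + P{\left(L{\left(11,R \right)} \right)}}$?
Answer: $\frac{i \sqrt{172412848974}}{597} \approx 695.52 i$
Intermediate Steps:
$R = -2$ ($R = -3 + 1 = -2$)
$L{\left(V,g \right)} = - \frac{1}{8} + \frac{g}{8}$ ($L{\left(V,g \right)} = - \frac{1 - g}{8} = - \frac{1}{8} + \frac{g}{8}$)
$\sqrt{-483750 + P{\left(L{\left(11,R \right)} \right)}} = \sqrt{-483750 + \frac{1}{75 + \left(- \frac{1}{8} + \frac{1}{8} \left(-2\right)\right)}} = \sqrt{-483750 + \frac{1}{75 - \frac{3}{8}}} = \sqrt{-483750 + \frac{1}{\frac{597}{8}}} = \sqrt{-483750 + \frac{8}{597}} = \sqrt{- \frac{288798742}{597}} = \frac{i \sqrt{172412848974}}{597}$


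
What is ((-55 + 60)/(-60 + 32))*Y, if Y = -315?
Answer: 225/4 ≈ 56.250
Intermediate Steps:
((-55 + 60)/(-60 + 32))*Y = ((-55 + 60)/(-60 + 32))*(-315) = (5/(-28))*(-315) = (5*(-1/28))*(-315) = -5/28*(-315) = 225/4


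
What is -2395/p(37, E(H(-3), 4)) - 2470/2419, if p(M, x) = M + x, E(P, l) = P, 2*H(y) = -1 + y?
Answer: -1175991/16933 ≈ -69.450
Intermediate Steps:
H(y) = -1/2 + y/2 (H(y) = (-1 + y)/2 = -1/2 + y/2)
-2395/p(37, E(H(-3), 4)) - 2470/2419 = -2395/(37 + (-1/2 + (1/2)*(-3))) - 2470/2419 = -2395/(37 + (-1/2 - 3/2)) - 2470*1/2419 = -2395/(37 - 2) - 2470/2419 = -2395/35 - 2470/2419 = -2395*1/35 - 2470/2419 = -479/7 - 2470/2419 = -1175991/16933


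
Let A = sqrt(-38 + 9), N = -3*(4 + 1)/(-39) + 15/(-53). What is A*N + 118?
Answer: 118 + 70*I*sqrt(29)/689 ≈ 118.0 + 0.54711*I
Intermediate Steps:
N = 70/689 (N = -3*5*(-1/39) + 15*(-1/53) = -15*(-1/39) - 15/53 = 5/13 - 15/53 = 70/689 ≈ 0.10160)
A = I*sqrt(29) (A = sqrt(-29) = I*sqrt(29) ≈ 5.3852*I)
A*N + 118 = (I*sqrt(29))*(70/689) + 118 = 70*I*sqrt(29)/689 + 118 = 118 + 70*I*sqrt(29)/689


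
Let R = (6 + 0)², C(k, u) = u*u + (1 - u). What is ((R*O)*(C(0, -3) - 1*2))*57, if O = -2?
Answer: -45144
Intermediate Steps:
C(k, u) = 1 + u² - u (C(k, u) = u² + (1 - u) = 1 + u² - u)
R = 36 (R = 6² = 36)
((R*O)*(C(0, -3) - 1*2))*57 = ((36*(-2))*((1 + (-3)² - 1*(-3)) - 1*2))*57 = -72*((1 + 9 + 3) - 2)*57 = -72*(13 - 2)*57 = -72*11*57 = -792*57 = -45144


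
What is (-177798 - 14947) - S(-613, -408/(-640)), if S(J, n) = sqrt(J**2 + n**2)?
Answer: -192745 - sqrt(2404924201)/80 ≈ -1.9336e+5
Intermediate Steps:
(-177798 - 14947) - S(-613, -408/(-640)) = (-177798 - 14947) - sqrt((-613)**2 + (-408/(-640))**2) = -192745 - sqrt(375769 + (-408*(-1/640))**2) = -192745 - sqrt(375769 + (51/80)**2) = -192745 - sqrt(375769 + 2601/6400) = -192745 - sqrt(2404924201/6400) = -192745 - sqrt(2404924201)/80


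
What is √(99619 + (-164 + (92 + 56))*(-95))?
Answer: √101139 ≈ 318.02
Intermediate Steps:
√(99619 + (-164 + (92 + 56))*(-95)) = √(99619 + (-164 + 148)*(-95)) = √(99619 - 16*(-95)) = √(99619 + 1520) = √101139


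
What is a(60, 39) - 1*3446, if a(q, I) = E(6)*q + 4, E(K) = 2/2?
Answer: -3382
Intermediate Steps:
E(K) = 1 (E(K) = 2*(½) = 1)
a(q, I) = 4 + q (a(q, I) = 1*q + 4 = q + 4 = 4 + q)
a(60, 39) - 1*3446 = (4 + 60) - 1*3446 = 64 - 3446 = -3382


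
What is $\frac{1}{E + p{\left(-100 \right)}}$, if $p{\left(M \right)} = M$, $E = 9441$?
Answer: $\frac{1}{9341} \approx 0.00010705$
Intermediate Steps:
$\frac{1}{E + p{\left(-100 \right)}} = \frac{1}{9441 - 100} = \frac{1}{9341}$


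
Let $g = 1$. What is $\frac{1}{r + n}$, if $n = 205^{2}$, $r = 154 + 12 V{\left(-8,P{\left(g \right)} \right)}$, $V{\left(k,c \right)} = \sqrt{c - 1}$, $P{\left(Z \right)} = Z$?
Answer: $\frac{1}{42179} \approx 2.3708 \cdot 10^{-5}$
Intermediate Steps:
$V{\left(k,c \right)} = \sqrt{-1 + c}$
$r = 154$ ($r = 154 + 12 \sqrt{-1 + 1} = 154 + 12 \sqrt{0} = 154 + 12 \cdot 0 = 154 + 0 = 154$)
$n = 42025$
$\frac{1}{r + n} = \frac{1}{154 + 42025} = \frac{1}{42179}$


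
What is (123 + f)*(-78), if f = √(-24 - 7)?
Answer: -9594 - 78*I*√31 ≈ -9594.0 - 434.29*I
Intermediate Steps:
f = I*√31 (f = √(-31) = I*√31 ≈ 5.5678*I)
(123 + f)*(-78) = (123 + I*√31)*(-78) = -9594 - 78*I*√31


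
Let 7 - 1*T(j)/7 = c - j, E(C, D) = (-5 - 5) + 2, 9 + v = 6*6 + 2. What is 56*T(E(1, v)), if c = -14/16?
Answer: -49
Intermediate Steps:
v = 29 (v = -9 + (6*6 + 2) = -9 + (36 + 2) = -9 + 38 = 29)
E(C, D) = -8 (E(C, D) = -10 + 2 = -8)
c = -7/8 (c = -14*1/16 = -7/8 ≈ -0.87500)
T(j) = 441/8 + 7*j (T(j) = 49 - 7*(-7/8 - j) = 49 + (49/8 + 7*j) = 441/8 + 7*j)
56*T(E(1, v)) = 56*(441/8 + 7*(-8)) = 56*(441/8 - 56) = 56*(-7/8) = -49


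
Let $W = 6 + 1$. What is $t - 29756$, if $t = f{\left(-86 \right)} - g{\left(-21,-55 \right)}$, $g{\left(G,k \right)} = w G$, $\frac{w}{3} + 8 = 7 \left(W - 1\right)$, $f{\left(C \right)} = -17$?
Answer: $-27631$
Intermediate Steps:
$W = 7$
$w = 102$ ($w = -24 + 3 \cdot 7 \left(7 - 1\right) = -24 + 3 \cdot 7 \cdot 6 = -24 + 3 \cdot 42 = -24 + 126 = 102$)
$g{\left(G,k \right)} = 102 G$
$t = 2125$ ($t = -17 - 102 \left(-21\right) = -17 - -2142 = -17 + 2142 = 2125$)
$t - 29756 = 2125 - 29756 = -27631$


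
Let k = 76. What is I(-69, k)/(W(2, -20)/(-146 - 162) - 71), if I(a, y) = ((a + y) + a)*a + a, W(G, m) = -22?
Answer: -19642/331 ≈ -59.341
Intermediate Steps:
I(a, y) = a + a*(y + 2*a) (I(a, y) = (y + 2*a)*a + a = a*(y + 2*a) + a = a + a*(y + 2*a))
I(-69, k)/(W(2, -20)/(-146 - 162) - 71) = (-69*(1 + 76 + 2*(-69)))/(-22/(-146 - 162) - 71) = (-69*(1 + 76 - 138))/(-22/(-308) - 71) = (-69*(-61))/(-1/308*(-22) - 71) = 4209/(1/14 - 71) = 4209/(-993/14) = 4209*(-14/993) = -19642/331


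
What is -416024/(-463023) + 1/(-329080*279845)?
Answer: 38312229514559377/42640432875829800 ≈ 0.89850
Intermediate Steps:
-416024/(-463023) + 1/(-329080*279845) = -416024*(-1/463023) - 1/329080*1/279845 = 416024/463023 - 1/92091392600 = 38312229514559377/42640432875829800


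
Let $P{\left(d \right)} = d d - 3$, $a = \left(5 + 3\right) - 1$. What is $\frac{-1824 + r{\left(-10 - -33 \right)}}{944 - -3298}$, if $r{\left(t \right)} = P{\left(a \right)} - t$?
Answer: $- \frac{1801}{4242} \approx -0.42456$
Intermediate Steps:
$a = 7$ ($a = 8 - 1 = 7$)
$P{\left(d \right)} = -3 + d^{2}$ ($P{\left(d \right)} = d^{2} - 3 = -3 + d^{2}$)
$r{\left(t \right)} = 46 - t$ ($r{\left(t \right)} = \left(-3 + 7^{2}\right) - t = \left(-3 + 49\right) - t = 46 - t$)
$\frac{-1824 + r{\left(-10 - -33 \right)}}{944 - -3298} = \frac{-1824 + \left(46 - \left(-10 - -33\right)\right)}{944 - -3298} = \frac{-1824 + \left(46 - \left(-10 + 33\right)\right)}{944 + 3298} = \frac{-1824 + \left(46 - 23\right)}{4242} = \left(-1824 + \left(46 - 23\right)\right) \frac{1}{4242} = \left(-1824 + 23\right) \frac{1}{4242} = \left(-1801\right) \frac{1}{4242} = - \frac{1801}{4242}$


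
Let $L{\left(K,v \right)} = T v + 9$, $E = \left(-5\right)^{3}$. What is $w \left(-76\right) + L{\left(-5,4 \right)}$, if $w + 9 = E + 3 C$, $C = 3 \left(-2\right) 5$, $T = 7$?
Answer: $17061$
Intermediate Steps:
$E = -125$
$L{\left(K,v \right)} = 9 + 7 v$ ($L{\left(K,v \right)} = 7 v + 9 = 9 + 7 v$)
$C = -30$ ($C = \left(-6\right) 5 = -30$)
$w = -224$ ($w = -9 + \left(-125 + 3 \left(-30\right)\right) = -9 - 215 = -224$)
$w \left(-76\right) + L{\left(-5,4 \right)} = \left(-224\right) \left(-76\right) + \left(9 + 7 \cdot 4\right) = 17024 + \left(9 + 28\right) = 17024 + 37 = 17061$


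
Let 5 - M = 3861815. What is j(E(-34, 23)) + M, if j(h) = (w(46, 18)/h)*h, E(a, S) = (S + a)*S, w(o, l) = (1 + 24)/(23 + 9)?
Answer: -123577895/32 ≈ -3.8618e+6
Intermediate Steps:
w(o, l) = 25/32
E(a, S) = S*(S + a)
M = -3861810 (M = 5 - 1*3861815 = 5 - 3861815 = -3861810)
j(h) = 25/32 (j(h) = (25/(32*h))*h = 25/32)
j(E(-34, 23)) + M = 25/32 - 3861810 = -123577895/32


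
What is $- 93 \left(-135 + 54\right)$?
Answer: $7533$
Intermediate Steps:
$- 93 \left(-135 + 54\right) = \left(-93\right) \left(-81\right) = 7533$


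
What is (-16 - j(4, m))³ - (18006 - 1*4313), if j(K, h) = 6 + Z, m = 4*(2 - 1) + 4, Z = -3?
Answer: -20552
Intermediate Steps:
m = 8 (m = 4*1 + 4 = 4 + 4 = 8)
j(K, h) = 3 (j(K, h) = 6 - 3 = 3)
(-16 - j(4, m))³ - (18006 - 1*4313) = (-16 - 1*3)³ - (18006 - 1*4313) = (-16 - 3)³ - (18006 - 4313) = (-19)³ - 1*13693 = -6859 - 13693 = -20552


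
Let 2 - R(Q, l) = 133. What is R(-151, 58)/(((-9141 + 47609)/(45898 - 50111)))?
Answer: 551903/38468 ≈ 14.347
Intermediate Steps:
R(Q, l) = -131 (R(Q, l) = 2 - 1*133 = 2 - 133 = -131)
R(-151, 58)/(((-9141 + 47609)/(45898 - 50111))) = -131*(45898 - 50111)/(-9141 + 47609) = -131/(38468/(-4213)) = -131/(38468*(-1/4213)) = -131/(-38468/4213) = -131*(-4213/38468) = 551903/38468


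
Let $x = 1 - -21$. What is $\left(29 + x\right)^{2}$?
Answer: $2601$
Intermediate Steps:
$x = 22$ ($x = 1 + 21 = 22$)
$\left(29 + x\right)^{2} = \left(29 + 22\right)^{2} = 51^{2} = 2601$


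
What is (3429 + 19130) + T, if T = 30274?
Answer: 52833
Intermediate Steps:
(3429 + 19130) + T = (3429 + 19130) + 30274 = 22559 + 30274 = 52833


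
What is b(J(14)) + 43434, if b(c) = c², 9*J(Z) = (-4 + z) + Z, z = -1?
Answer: 43435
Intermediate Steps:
J(Z) = -5/9 + Z/9 (J(Z) = ((-4 - 1) + Z)/9 = (-5 + Z)/9 = -5/9 + Z/9)
b(J(14)) + 43434 = (-5/9 + (⅑)*14)² + 43434 = (-5/9 + 14/9)² + 43434 = 1² + 43434 = 1 + 43434 = 43435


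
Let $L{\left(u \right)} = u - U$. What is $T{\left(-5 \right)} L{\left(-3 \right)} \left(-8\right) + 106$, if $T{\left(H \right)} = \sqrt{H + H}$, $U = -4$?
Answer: $106 - 8 i \sqrt{10} \approx 106.0 - 25.298 i$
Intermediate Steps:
$L{\left(u \right)} = 4 + u$ ($L{\left(u \right)} = u - -4 = u + 4 = 4 + u$)
$T{\left(H \right)} = \sqrt{2} \sqrt{H}$ ($T{\left(H \right)} = \sqrt{2 H} = \sqrt{2} \sqrt{H}$)
$T{\left(-5 \right)} L{\left(-3 \right)} \left(-8\right) + 106 = \sqrt{2} \sqrt{-5} \left(4 - 3\right) \left(-8\right) + 106 = \sqrt{2} i \sqrt{5} \cdot 1 \left(-8\right) + 106 = i \sqrt{10} \left(-8\right) + 106 = - 8 i \sqrt{10} + 106 = 106 - 8 i \sqrt{10}$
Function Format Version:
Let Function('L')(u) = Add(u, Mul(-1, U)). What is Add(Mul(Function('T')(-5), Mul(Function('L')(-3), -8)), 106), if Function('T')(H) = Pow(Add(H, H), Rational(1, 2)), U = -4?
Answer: Add(106, Mul(-8, I, Pow(10, Rational(1, 2)))) ≈ Add(106.00, Mul(-25.298, I))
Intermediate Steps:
Function('L')(u) = Add(4, u) (Function('L')(u) = Add(u, Mul(-1, -4)) = Add(u, 4) = Add(4, u))
Function('T')(H) = Mul(Pow(2, Rational(1, 2)), Pow(H, Rational(1, 2))) (Function('T')(H) = Pow(Mul(2, H), Rational(1, 2)) = Mul(Pow(2, Rational(1, 2)), Pow(H, Rational(1, 2))))
Add(Mul(Function('T')(-5), Mul(Function('L')(-3), -8)), 106) = Add(Mul(Mul(Pow(2, Rational(1, 2)), Pow(-5, Rational(1, 2))), Mul(Add(4, -3), -8)), 106) = Add(Mul(Mul(Pow(2, Rational(1, 2)), Mul(I, Pow(5, Rational(1, 2)))), Mul(1, -8)), 106) = Add(Mul(Mul(I, Pow(10, Rational(1, 2))), -8), 106) = Add(Mul(-8, I, Pow(10, Rational(1, 2))), 106) = Add(106, Mul(-8, I, Pow(10, Rational(1, 2))))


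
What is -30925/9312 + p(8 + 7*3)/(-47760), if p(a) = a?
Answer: -10258667/3088480 ≈ -3.3216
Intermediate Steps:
-30925/9312 + p(8 + 7*3)/(-47760) = -30925/9312 + (8 + 7*3)/(-47760) = -30925*1/9312 + (8 + 21)*(-1/47760) = -30925/9312 + 29*(-1/47760) = -30925/9312 - 29/47760 = -10258667/3088480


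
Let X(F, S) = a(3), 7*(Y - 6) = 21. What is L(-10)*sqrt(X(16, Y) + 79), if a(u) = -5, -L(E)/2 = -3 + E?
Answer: 26*sqrt(74) ≈ 223.66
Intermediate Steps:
Y = 9 (Y = 6 + (1/7)*21 = 6 + 3 = 9)
L(E) = 6 - 2*E (L(E) = -2*(-3 + E) = 6 - 2*E)
X(F, S) = -5
L(-10)*sqrt(X(16, Y) + 79) = (6 - 2*(-10))*sqrt(-5 + 79) = (6 + 20)*sqrt(74) = 26*sqrt(74)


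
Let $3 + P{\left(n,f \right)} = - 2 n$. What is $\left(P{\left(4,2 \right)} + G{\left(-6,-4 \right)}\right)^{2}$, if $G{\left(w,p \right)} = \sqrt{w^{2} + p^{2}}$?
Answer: $173 - 44 \sqrt{13} \approx 14.356$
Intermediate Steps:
$G{\left(w,p \right)} = \sqrt{p^{2} + w^{2}}$
$P{\left(n,f \right)} = -3 - 2 n$
$\left(P{\left(4,2 \right)} + G{\left(-6,-4 \right)}\right)^{2} = \left(\left(-3 - 8\right) + \sqrt{\left(-4\right)^{2} + \left(-6\right)^{2}}\right)^{2} = \left(\left(-3 - 8\right) + \sqrt{16 + 36}\right)^{2} = \left(-11 + \sqrt{52}\right)^{2} = \left(-11 + 2 \sqrt{13}\right)^{2}$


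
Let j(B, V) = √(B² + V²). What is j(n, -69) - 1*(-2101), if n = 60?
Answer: 2101 + 3*√929 ≈ 2192.4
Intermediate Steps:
j(n, -69) - 1*(-2101) = √(60² + (-69)²) - 1*(-2101) = √(3600 + 4761) + 2101 = √8361 + 2101 = 3*√929 + 2101 = 2101 + 3*√929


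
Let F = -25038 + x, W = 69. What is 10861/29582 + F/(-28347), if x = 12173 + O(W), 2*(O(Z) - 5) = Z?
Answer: 343640354/419280477 ≈ 0.81960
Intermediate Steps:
O(Z) = 5 + Z/2
x = 24425/2 (x = 12173 + (5 + (1/2)*69) = 12173 + (5 + 69/2) = 12173 + 79/2 = 24425/2 ≈ 12213.)
F = -25651/2 (F = -25038 + 24425/2 = -25651/2 ≈ -12826.)
10861/29582 + F/(-28347) = 10861/29582 - 25651/2/(-28347) = 10861*(1/29582) - 25651/2*(-1/28347) = 10861/29582 + 25651/56694 = 343640354/419280477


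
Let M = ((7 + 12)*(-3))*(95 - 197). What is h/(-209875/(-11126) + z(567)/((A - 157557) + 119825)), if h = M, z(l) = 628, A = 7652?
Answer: 81073826880/262752203 ≈ 308.56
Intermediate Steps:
M = 5814 (M = (19*(-3))*(-102) = -57*(-102) = 5814)
h = 5814
h/(-209875/(-11126) + z(567)/((A - 157557) + 119825)) = 5814/(-209875/(-11126) + 628/((7652 - 157557) + 119825)) = 5814/(-209875*(-1/11126) + 628/(-149905 + 119825)) = 5814/(209875/11126 + 628/(-30080)) = 5814/(209875/11126 + 628*(-1/30080)) = 5814/(209875/11126 - 157/7520) = 5814/(788256609/41833760) = 5814*(41833760/788256609) = 81073826880/262752203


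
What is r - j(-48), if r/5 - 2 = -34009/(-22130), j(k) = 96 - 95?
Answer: 73843/4426 ≈ 16.684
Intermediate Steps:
j(k) = 1
r = 78269/4426 (r = 10 + 5*(-34009/(-22130)) = 10 + 5*(-34009*(-1/22130)) = 10 + 5*(34009/22130) = 10 + 34009/4426 = 78269/4426 ≈ 17.684)
r - j(-48) = 78269/4426 - 1*1 = 78269/4426 - 1 = 73843/4426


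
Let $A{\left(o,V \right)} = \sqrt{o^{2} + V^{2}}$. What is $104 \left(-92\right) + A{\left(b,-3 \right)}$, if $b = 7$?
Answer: $-9568 + \sqrt{58} \approx -9560.4$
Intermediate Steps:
$A{\left(o,V \right)} = \sqrt{V^{2} + o^{2}}$
$104 \left(-92\right) + A{\left(b,-3 \right)} = 104 \left(-92\right) + \sqrt{\left(-3\right)^{2} + 7^{2}} = -9568 + \sqrt{9 + 49} = -9568 + \sqrt{58}$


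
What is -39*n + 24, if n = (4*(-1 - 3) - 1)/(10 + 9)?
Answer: 1119/19 ≈ 58.895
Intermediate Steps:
n = -17/19 (n = (4*(-4) - 1)/19 = (-16 - 1)*(1/19) = -17*1/19 = -17/19 ≈ -0.89474)
-39*n + 24 = -39*(-17/19) + 24 = 663/19 + 24 = 1119/19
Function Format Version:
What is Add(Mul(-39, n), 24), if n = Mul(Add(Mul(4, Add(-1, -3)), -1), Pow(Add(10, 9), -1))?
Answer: Rational(1119, 19) ≈ 58.895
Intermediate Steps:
n = Rational(-17, 19) (n = Mul(Add(Mul(4, -4), -1), Pow(19, -1)) = Mul(Add(-16, -1), Rational(1, 19)) = Mul(-17, Rational(1, 19)) = Rational(-17, 19) ≈ -0.89474)
Add(Mul(-39, n), 24) = Add(Mul(-39, Rational(-17, 19)), 24) = Add(Rational(663, 19), 24) = Rational(1119, 19)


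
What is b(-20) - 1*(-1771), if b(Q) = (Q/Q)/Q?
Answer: 35419/20 ≈ 1770.9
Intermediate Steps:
b(Q) = 1/Q
b(-20) - 1*(-1771) = 1/(-20) - 1*(-1771) = -1/20 + 1771 = 35419/20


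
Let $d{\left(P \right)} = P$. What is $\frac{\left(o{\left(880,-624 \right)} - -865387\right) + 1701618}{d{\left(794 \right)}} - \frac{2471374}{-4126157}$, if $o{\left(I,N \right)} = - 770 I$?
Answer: $\frac{7797943937541}{3276168658} \approx 2380.2$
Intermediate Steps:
$\frac{\left(o{\left(880,-624 \right)} - -865387\right) + 1701618}{d{\left(794 \right)}} - \frac{2471374}{-4126157} = \frac{\left(\left(-770\right) 880 - -865387\right) + 1701618}{794} - \frac{2471374}{-4126157} = \left(\left(-677600 + 865387\right) + 1701618\right) \frac{1}{794} - - \frac{2471374}{4126157} = \left(187787 + 1701618\right) \frac{1}{794} + \frac{2471374}{4126157} = 1889405 \cdot \frac{1}{794} + \frac{2471374}{4126157} = \frac{1889405}{794} + \frac{2471374}{4126157} = \frac{7797943937541}{3276168658}$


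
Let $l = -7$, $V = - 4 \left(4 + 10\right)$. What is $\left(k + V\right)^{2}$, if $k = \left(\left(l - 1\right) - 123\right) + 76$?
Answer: $12321$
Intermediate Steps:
$V = -56$ ($V = \left(-4\right) 14 = -56$)
$k = -55$ ($k = \left(\left(-7 - 1\right) - 123\right) + 76 = \left(-8 - 123\right) + 76 = -131 + 76 = -55$)
$\left(k + V\right)^{2} = \left(-55 - 56\right)^{2} = \left(-111\right)^{2} = 12321$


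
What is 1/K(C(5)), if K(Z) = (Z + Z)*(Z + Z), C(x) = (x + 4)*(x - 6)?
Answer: 1/324 ≈ 0.0030864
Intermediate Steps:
C(x) = (-6 + x)*(4 + x) (C(x) = (4 + x)*(-6 + x) = (-6 + x)*(4 + x))
K(Z) = 4*Z² (K(Z) = (2*Z)*(2*Z) = 4*Z²)
1/K(C(5)) = 1/(4*(-24 + 5² - 2*5)²) = 1/(4*(-24 + 25 - 10)²) = 1/(4*(-9)²) = 1/(4*81) = 1/324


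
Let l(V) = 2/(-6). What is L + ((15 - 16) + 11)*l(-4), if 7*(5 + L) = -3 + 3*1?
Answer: -25/3 ≈ -8.3333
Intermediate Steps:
l(V) = -⅓ (l(V) = 2*(-⅙) = -⅓)
L = -5 (L = -5 + (-3 + 3*1)/7 = -5 + (-3 + 3)/7 = -5 + (⅐)*0 = -5 + 0 = -5)
L + ((15 - 16) + 11)*l(-4) = -5 + ((15 - 16) + 11)*(-⅓) = -5 + (-1 + 11)*(-⅓) = -5 + 10*(-⅓) = -5 - 10/3 = -25/3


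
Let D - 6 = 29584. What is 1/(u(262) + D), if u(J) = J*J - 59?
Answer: 1/98175 ≈ 1.0186e-5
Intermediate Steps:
D = 29590 (D = 6 + 29584 = 29590)
u(J) = -59 + J² (u(J) = J² - 59 = -59 + J²)
1/(u(262) + D) = 1/((-59 + 262²) + 29590) = 1/((-59 + 68644) + 29590) = 1/(68585 + 29590) = 1/98175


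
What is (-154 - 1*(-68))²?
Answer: 7396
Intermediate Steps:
(-154 - 1*(-68))² = (-154 + 68)² = (-86)² = 7396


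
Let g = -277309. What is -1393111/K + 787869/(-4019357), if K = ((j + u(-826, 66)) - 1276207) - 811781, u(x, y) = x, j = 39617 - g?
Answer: 4203394822955/7121850436016 ≈ 0.59021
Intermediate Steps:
j = 316926 (j = 39617 - 1*(-277309) = 39617 + 277309 = 316926)
K = -1771888 (K = ((316926 - 826) - 1276207) - 811781 = (316100 - 1276207) - 811781 = -960107 - 811781 = -1771888)
-1393111/K + 787869/(-4019357) = -1393111/(-1771888) + 787869/(-4019357) = -1393111*(-1/1771888) + 787869*(-1/4019357) = 1393111/1771888 - 787869/4019357 = 4203394822955/7121850436016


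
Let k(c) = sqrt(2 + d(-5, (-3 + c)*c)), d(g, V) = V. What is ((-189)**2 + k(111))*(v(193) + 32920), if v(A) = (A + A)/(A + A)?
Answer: 1175971041 + 32921*sqrt(11990) ≈ 1.1796e+9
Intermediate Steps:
k(c) = sqrt(2 + c*(-3 + c)) (k(c) = sqrt(2 + (-3 + c)*c) = sqrt(2 + c*(-3 + c)))
v(A) = 1 (v(A) = (2*A)/((2*A)) = (2*A)*(1/(2*A)) = 1)
((-189)**2 + k(111))*(v(193) + 32920) = ((-189)**2 + sqrt(2 + 111*(-3 + 111)))*(1 + 32920) = (35721 + sqrt(2 + 111*108))*32921 = (35721 + sqrt(2 + 11988))*32921 = (35721 + sqrt(11990))*32921 = 1175971041 + 32921*sqrt(11990)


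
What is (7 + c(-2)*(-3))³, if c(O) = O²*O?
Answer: 29791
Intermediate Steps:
c(O) = O³
(7 + c(-2)*(-3))³ = (7 + (-2)³*(-3))³ = (7 - 8*(-3))³ = (7 + 24)³ = 31³ = 29791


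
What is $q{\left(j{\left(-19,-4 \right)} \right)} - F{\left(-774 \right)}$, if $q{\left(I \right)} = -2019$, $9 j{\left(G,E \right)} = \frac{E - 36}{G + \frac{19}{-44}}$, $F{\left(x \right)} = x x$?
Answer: $-601095$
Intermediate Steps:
$F{\left(x \right)} = x^{2}$
$j{\left(G,E \right)} = \frac{-36 + E}{9 \left(- \frac{19}{44} + G\right)}$ ($j{\left(G,E \right)} = \frac{\left(E - 36\right) \frac{1}{G + \frac{19}{-44}}}{9} = \frac{\left(-36 + E\right) \frac{1}{G + 19 \left(- \frac{1}{44}\right)}}{9} = \frac{\left(-36 + E\right) \frac{1}{G - \frac{19}{44}}}{9} = \frac{\left(-36 + E\right) \frac{1}{- \frac{19}{44} + G}}{9} = \frac{\frac{1}{- \frac{19}{44} + G} \left(-36 + E\right)}{9} = \frac{-36 + E}{9 \left(- \frac{19}{44} + G\right)}$)
$q{\left(j{\left(-19,-4 \right)} \right)} - F{\left(-774 \right)} = -2019 - \left(-774\right)^{2} = -2019 - 599076 = -601095$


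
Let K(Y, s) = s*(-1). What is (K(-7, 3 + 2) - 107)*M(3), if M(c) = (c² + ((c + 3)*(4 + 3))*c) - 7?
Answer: -14336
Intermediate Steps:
M(c) = -7 + c² + c*(21 + 7*c) (M(c) = (c² + ((3 + c)*7)*c) - 7 = (c² + (21 + 7*c)*c) - 7 = (c² + c*(21 + 7*c)) - 7 = -7 + c² + c*(21 + 7*c))
K(Y, s) = -s
(K(-7, 3 + 2) - 107)*M(3) = (-(3 + 2) - 107)*(-7 + 8*3² + 21*3) = (-1*5 - 107)*(-7 + 8*9 + 63) = (-5 - 107)*(-7 + 72 + 63) = -112*128 = -14336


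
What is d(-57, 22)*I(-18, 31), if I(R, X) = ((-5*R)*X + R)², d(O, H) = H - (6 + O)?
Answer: 560930832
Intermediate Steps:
d(O, H) = -6 + H - O (d(O, H) = H + (-6 - O) = -6 + H - O)
I(R, X) = (R - 5*R*X)² (I(R, X) = (-5*R*X + R)² = (R - 5*R*X)²)
d(-57, 22)*I(-18, 31) = (-6 + 22 - 1*(-57))*((-18)²*(-1 + 5*31)²) = (-6 + 22 + 57)*(324*(-1 + 155)²) = 73*(324*154²) = 73*(324*23716) = 73*7683984 = 560930832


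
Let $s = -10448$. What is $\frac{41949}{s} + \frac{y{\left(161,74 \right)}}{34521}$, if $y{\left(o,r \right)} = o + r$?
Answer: $- \frac{1445666149}{360675408} \approx -4.0082$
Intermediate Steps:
$\frac{41949}{s} + \frac{y{\left(161,74 \right)}}{34521} = \frac{41949}{-10448} + \frac{161 + 74}{34521} = 41949 \left(- \frac{1}{10448}\right) + 235 \cdot \frac{1}{34521} = - \frac{41949}{10448} + \frac{235}{34521} = - \frac{1445666149}{360675408}$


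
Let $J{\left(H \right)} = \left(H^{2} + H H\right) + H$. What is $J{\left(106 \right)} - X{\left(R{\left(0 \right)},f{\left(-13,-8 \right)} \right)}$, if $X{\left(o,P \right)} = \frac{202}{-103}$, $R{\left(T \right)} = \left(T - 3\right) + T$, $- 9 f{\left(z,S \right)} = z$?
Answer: $\frac{2325736}{103} \approx 22580.0$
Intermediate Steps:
$f{\left(z,S \right)} = - \frac{z}{9}$
$R{\left(T \right)} = -3 + 2 T$ ($R{\left(T \right)} = \left(-3 + T\right) + T = -3 + 2 T$)
$J{\left(H \right)} = H + 2 H^{2}$ ($J{\left(H \right)} = \left(H^{2} + H^{2}\right) + H = 2 H^{2} + H = H + 2 H^{2}$)
$X{\left(o,P \right)} = - \frac{202}{103}$ ($X{\left(o,P \right)} = 202 \left(- \frac{1}{103}\right) = - \frac{202}{103}$)
$J{\left(106 \right)} - X{\left(R{\left(0 \right)},f{\left(-13,-8 \right)} \right)} = 106 \left(1 + 2 \cdot 106\right) - - \frac{202}{103} = 106 \left(1 + 212\right) + \frac{202}{103} = 106 \cdot 213 + \frac{202}{103} = 22578 + \frac{202}{103} = \frac{2325736}{103}$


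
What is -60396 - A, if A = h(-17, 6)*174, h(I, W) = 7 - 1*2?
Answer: -61266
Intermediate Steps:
h(I, W) = 5 (h(I, W) = 7 - 2 = 5)
A = 870 (A = 5*174 = 870)
-60396 - A = -60396 - 1*870 = -60396 - 870 = -61266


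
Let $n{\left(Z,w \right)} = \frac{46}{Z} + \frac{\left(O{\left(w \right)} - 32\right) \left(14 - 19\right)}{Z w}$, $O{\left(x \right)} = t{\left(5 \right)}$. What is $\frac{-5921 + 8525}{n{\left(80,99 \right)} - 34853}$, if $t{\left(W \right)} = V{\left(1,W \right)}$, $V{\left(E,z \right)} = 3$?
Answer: $- \frac{20623680}{276031061} \approx -0.074715$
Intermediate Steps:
$t{\left(W \right)} = 3$
$O{\left(x \right)} = 3$
$n{\left(Z,w \right)} = \frac{46}{Z} + \frac{145}{Z w}$ ($n{\left(Z,w \right)} = \frac{46}{Z} + \frac{\left(3 - 32\right) \left(14 - 19\right)}{Z w} = \frac{46}{Z} + \left(-29\right) \left(-5\right) \frac{1}{Z w} = \frac{46}{Z} + 145 \frac{1}{Z w} = \frac{46}{Z} + \frac{145}{Z w}$)
$\frac{-5921 + 8525}{n{\left(80,99 \right)} - 34853} = \frac{-5921 + 8525}{\frac{145 + 46 \cdot 99}{80 \cdot 99} - 34853} = \frac{2604}{\frac{1}{80} \cdot \frac{1}{99} \left(145 + 4554\right) - 34853} = \frac{2604}{\frac{1}{80} \cdot \frac{1}{99} \cdot 4699 - 34853} = \frac{2604}{\frac{4699}{7920} - 34853} = \frac{2604}{- \frac{276031061}{7920}} = 2604 \left(- \frac{7920}{276031061}\right) = - \frac{20623680}{276031061}$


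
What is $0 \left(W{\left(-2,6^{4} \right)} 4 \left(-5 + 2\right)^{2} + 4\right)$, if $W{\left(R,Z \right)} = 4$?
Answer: $0$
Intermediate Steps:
$0 \left(W{\left(-2,6^{4} \right)} 4 \left(-5 + 2\right)^{2} + 4\right) = 0 \left(4 \cdot 4 \left(-5 + 2\right)^{2} + 4\right) = 0 \left(16 \left(-3\right)^{2} + 4\right) = 0 \left(16 \cdot 9 + 4\right) = 0 \left(144 + 4\right) = 0 \cdot 148 = 0$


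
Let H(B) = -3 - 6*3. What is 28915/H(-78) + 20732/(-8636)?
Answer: -62536328/45339 ≈ -1379.3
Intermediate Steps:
H(B) = -21 (H(B) = -3 - 18 = -21)
28915/H(-78) + 20732/(-8636) = 28915/(-21) + 20732/(-8636) = 28915*(-1/21) + 20732*(-1/8636) = -28915/21 - 5183/2159 = -62536328/45339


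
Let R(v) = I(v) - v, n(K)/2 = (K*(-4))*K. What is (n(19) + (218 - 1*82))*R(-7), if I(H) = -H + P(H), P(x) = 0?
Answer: -38528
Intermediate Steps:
I(H) = -H (I(H) = -H + 0 = -H)
n(K) = -8*K² (n(K) = 2*((K*(-4))*K) = 2*((-4*K)*K) = 2*(-4*K²) = -8*K²)
R(v) = -2*v (R(v) = -v - v = -2*v)
(n(19) + (218 - 1*82))*R(-7) = (-8*19² + (218 - 1*82))*(-2*(-7)) = (-8*361 + (218 - 82))*14 = (-2888 + 136)*14 = -2752*14 = -38528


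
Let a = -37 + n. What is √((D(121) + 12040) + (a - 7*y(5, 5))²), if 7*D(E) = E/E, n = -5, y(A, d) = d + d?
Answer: 3*√133847/7 ≈ 156.79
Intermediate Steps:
y(A, d) = 2*d
a = -42 (a = -37 - 5 = -42)
D(E) = ⅐ (D(E) = (E/E)/7 = (⅐)*1 = ⅐)
√((D(121) + 12040) + (a - 7*y(5, 5))²) = √((⅐ + 12040) + (-42 - 14*5)²) = √(84281/7 + (-42 - 7*10)²) = √(84281/7 + (-42 - 70)²) = √(84281/7 + (-112)²) = √(84281/7 + 12544) = √(172089/7) = 3*√133847/7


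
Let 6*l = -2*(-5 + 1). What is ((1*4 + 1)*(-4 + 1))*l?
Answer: -20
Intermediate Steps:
l = 4/3 (l = (-2*(-5 + 1))/6 = (-2*(-4))/6 = (⅙)*8 = 4/3 ≈ 1.3333)
((1*4 + 1)*(-4 + 1))*l = ((1*4 + 1)*(-4 + 1))*(4/3) = ((4 + 1)*(-3))*(4/3) = (5*(-3))*(4/3) = -15*4/3 = -20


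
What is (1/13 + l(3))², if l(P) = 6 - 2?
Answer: 2809/169 ≈ 16.621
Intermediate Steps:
l(P) = 4
(1/13 + l(3))² = (1/13 + 4)² = (53/13)² = 2809/169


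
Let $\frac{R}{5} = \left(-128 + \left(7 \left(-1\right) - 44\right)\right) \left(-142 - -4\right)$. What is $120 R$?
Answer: $14821200$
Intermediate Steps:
$R = 123510$ ($R = 5 \left(-128 + \left(7 \left(-1\right) - 44\right)\right) \left(-142 - -4\right) = 5 \left(-128 - 51\right) \left(-142 + \left(-74 + 78\right)\right) = 5 \left(-128 - 51\right) \left(-142 + 4\right) = 5 \left(\left(-179\right) \left(-138\right)\right) = 5 \cdot 24702 = 123510$)
$120 R = 120 \cdot 123510 = 14821200$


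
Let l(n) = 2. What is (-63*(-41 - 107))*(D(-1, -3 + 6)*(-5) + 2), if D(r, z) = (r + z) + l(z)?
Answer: -167832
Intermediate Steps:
D(r, z) = 2 + r + z (D(r, z) = (r + z) + 2 = 2 + r + z)
(-63*(-41 - 107))*(D(-1, -3 + 6)*(-5) + 2) = (-63*(-41 - 107))*((2 - 1 + (-3 + 6))*(-5) + 2) = (-63*(-148))*((2 - 1 + 3)*(-5) + 2) = 9324*(4*(-5) + 2) = 9324*(-20 + 2) = 9324*(-18) = -167832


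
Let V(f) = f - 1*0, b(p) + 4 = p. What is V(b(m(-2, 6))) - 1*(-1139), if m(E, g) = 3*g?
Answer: 1153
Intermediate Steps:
b(p) = -4 + p
V(f) = f (V(f) = f + 0 = f)
V(b(m(-2, 6))) - 1*(-1139) = (-4 + 3*6) - 1*(-1139) = (-4 + 18) + 1139 = 14 + 1139 = 1153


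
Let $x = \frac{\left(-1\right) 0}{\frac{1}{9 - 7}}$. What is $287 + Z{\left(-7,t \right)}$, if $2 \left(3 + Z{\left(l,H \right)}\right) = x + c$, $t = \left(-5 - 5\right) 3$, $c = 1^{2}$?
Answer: $\frac{569}{2} \approx 284.5$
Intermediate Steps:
$x = 0$ ($x = \frac{0}{\frac{1}{2}} = 0 \frac{1}{\frac{1}{2}} = 0 \cdot 2 = 0$)
$c = 1$
$t = -30$ ($t = \left(-10\right) 3 = -30$)
$Z{\left(l,H \right)} = - \frac{5}{2}$ ($Z{\left(l,H \right)} = -3 + \frac{0 + 1}{2} = -3 + \frac{1}{2} \cdot 1 = -3 + \frac{1}{2} = - \frac{5}{2}$)
$287 + Z{\left(-7,t \right)} = 287 - \frac{5}{2} = \frac{569}{2}$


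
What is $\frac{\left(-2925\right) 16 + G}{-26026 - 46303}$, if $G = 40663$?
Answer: $\frac{6137}{72329} \approx 0.084848$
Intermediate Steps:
$\frac{\left(-2925\right) 16 + G}{-26026 - 46303} = \frac{\left(-2925\right) 16 + 40663}{-26026 - 46303} = \frac{-46800 + 40663}{-72329} = \left(-6137\right) \left(- \frac{1}{72329}\right) = \frac{6137}{72329}$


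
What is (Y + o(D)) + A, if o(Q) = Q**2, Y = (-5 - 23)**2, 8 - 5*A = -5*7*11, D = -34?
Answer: 10093/5 ≈ 2018.6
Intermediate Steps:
A = 393/5 (A = 8/5 - (-5*7)*11/5 = 8/5 - (-7)*11 = 8/5 - 1/5*(-385) = 8/5 + 77 = 393/5 ≈ 78.600)
Y = 784 (Y = (-28)**2 = 784)
(Y + o(D)) + A = (784 + (-34)**2) + 393/5 = (784 + 1156) + 393/5 = 1940 + 393/5 = 10093/5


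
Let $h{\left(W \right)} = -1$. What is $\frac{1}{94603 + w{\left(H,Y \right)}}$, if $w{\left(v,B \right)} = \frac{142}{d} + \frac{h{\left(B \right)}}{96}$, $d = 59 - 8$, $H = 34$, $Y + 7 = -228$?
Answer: $\frac{544}{51465541} \approx 1.057 \cdot 10^{-5}$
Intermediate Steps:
$Y = -235$ ($Y = -7 - 228 = -235$)
$d = 51$
$w{\left(v,B \right)} = \frac{1509}{544}$ ($w{\left(v,B \right)} = \frac{142}{51} - \frac{1}{96} = \frac{1509}{544}$)
$\frac{1}{94603 + w{\left(H,Y \right)}} = \frac{1}{94603 + \frac{1509}{544}} = \frac{1}{\frac{51465541}{544}} = \frac{544}{51465541}$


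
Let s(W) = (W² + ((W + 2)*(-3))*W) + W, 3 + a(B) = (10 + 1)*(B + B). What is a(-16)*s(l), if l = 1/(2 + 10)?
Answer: 11005/72 ≈ 152.85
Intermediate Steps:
a(B) = -3 + 22*B (a(B) = -3 + (10 + 1)*(B + B) = -3 + 11*(2*B) = -3 + 22*B)
l = 1/12 ≈ 0.083333
s(W) = W + W² + W*(-6 - 3*W) (s(W) = (W² + ((2 + W)*(-3))*W) + W = (W² + (-6 - 3*W)*W) + W = (W² + W*(-6 - 3*W)) + W = W + W² + W*(-6 - 3*W))
a(-16)*s(l) = (-3 + 22*(-16))*(-1*1/12*(5 + 2*(1/12))) = (-3 - 352)*(-1*1/12*(5 + ⅙)) = -(-355)*31/(12*6) = -355*(-31/72) = 11005/72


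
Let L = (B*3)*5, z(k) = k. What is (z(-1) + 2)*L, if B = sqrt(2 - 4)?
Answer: 15*I*sqrt(2) ≈ 21.213*I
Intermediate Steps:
B = I*sqrt(2) (B = sqrt(-2) = I*sqrt(2) ≈ 1.4142*I)
L = 15*I*sqrt(2) (L = ((I*sqrt(2))*3)*5 = (3*I*sqrt(2))*5 = 15*I*sqrt(2) ≈ 21.213*I)
(z(-1) + 2)*L = (-1 + 2)*(15*I*sqrt(2)) = 1*(15*I*sqrt(2)) = 15*I*sqrt(2)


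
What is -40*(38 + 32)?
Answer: -2800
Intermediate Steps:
-40*(38 + 32) = -40*70 = -2800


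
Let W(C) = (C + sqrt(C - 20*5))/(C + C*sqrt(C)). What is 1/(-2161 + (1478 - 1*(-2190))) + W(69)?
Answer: -1439/102476 + sqrt(69)/68 - I*sqrt(31)/4692 + I*sqrt(2139)/4692 ≈ 0.10811 + 0.0086704*I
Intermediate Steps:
W(C) = (C + sqrt(-100 + C))/(C + C**(3/2)) (W(C) = (C + sqrt(C - 100))/(C + C**(3/2)) = (C + sqrt(-100 + C))/(C + C**(3/2)))
1/(-2161 + (1478 - 1*(-2190))) + W(69) = 1/(-2161 + (1478 - 1*(-2190))) + (69 + sqrt(-100 + 69))/(69 + 69**(3/2)) = 1/(-2161 + (1478 + 2190)) + (69 + sqrt(-31))/(69 + 69*sqrt(69)) = 1/(-2161 + 3668) + (69 + I*sqrt(31))/(69 + 69*sqrt(69)) = 1/1507 + (69 + I*sqrt(31))/(69 + 69*sqrt(69))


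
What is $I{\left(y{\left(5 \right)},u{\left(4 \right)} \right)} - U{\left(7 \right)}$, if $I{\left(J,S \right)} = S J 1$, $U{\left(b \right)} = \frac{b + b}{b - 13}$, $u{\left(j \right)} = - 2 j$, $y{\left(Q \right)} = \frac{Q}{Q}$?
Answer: $- \frac{17}{3} \approx -5.6667$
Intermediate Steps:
$y{\left(Q \right)} = 1$
$U{\left(b \right)} = \frac{2 b}{-13 + b}$
$I{\left(J,S \right)} = J S$ ($I{\left(J,S \right)} = J S 1 = J S$)
$I{\left(y{\left(5 \right)},u{\left(4 \right)} \right)} - U{\left(7 \right)} = 1 \left(\left(-2\right) 4\right) - 2 \cdot 7 \frac{1}{-13 + 7} = 1 \left(-8\right) - 2 \cdot 7 \frac{1}{-6} = -8 - 2 \cdot 7 \left(- \frac{1}{6}\right) = -8 - - \frac{7}{3} = -8 + \frac{7}{3} = - \frac{17}{3}$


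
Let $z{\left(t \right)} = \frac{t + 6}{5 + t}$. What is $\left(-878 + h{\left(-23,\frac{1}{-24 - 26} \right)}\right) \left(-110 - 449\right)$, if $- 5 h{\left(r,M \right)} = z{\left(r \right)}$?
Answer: $\frac{44181683}{90} \approx 4.9091 \cdot 10^{5}$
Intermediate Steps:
$z{\left(t \right)} = \frac{6 + t}{5 + t}$
$h{\left(r,M \right)} = - \frac{6 + r}{5 \left(5 + r\right)}$ ($h{\left(r,M \right)} = - \frac{\frac{1}{5 + r} \left(6 + r\right)}{5} = - \frac{6 + r}{5 \left(5 + r\right)}$)
$\left(-878 + h{\left(-23,\frac{1}{-24 - 26} \right)}\right) \left(-110 - 449\right) = \left(-878 + \frac{-6 - -23}{5 \left(5 - 23\right)}\right) \left(-110 - 449\right) = \left(-878 + \frac{-6 + 23}{5 \left(-18\right)}\right) \left(-559\right) = \left(-878 + \frac{1}{5} \left(- \frac{1}{18}\right) 17\right) \left(-559\right) = \left(-878 - \frac{17}{90}\right) \left(-559\right) = \left(- \frac{79037}{90}\right) \left(-559\right) = \frac{44181683}{90}$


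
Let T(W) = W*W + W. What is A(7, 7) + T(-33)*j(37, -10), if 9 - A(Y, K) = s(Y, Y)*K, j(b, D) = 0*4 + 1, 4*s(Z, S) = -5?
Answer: 4295/4 ≈ 1073.8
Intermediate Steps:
s(Z, S) = -5/4 (s(Z, S) = (1/4)*(-5) = -5/4)
j(b, D) = 1 (j(b, D) = 0 + 1 = 1)
T(W) = W + W**2 (T(W) = W**2 + W = W + W**2)
A(Y, K) = 9 + 5*K/4 (A(Y, K) = 9 - (-5)*K/4 = 9 + 5*K/4)
A(7, 7) + T(-33)*j(37, -10) = (9 + (5/4)*7) - 33*(1 - 33)*1 = (9 + 35/4) - 33*(-32)*1 = 71/4 + 1056*1 = 71/4 + 1056 = 4295/4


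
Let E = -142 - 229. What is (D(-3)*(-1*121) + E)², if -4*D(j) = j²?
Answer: 156025/16 ≈ 9751.6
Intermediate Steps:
D(j) = -j²/4
E = -371
(D(-3)*(-1*121) + E)² = ((-¼*(-3)²)*(-1*121) - 371)² = (-¼*9*(-121) - 371)² = (-9/4*(-121) - 371)² = (1089/4 - 371)² = (-395/4)² = 156025/16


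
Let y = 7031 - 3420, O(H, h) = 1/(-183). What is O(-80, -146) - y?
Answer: -660814/183 ≈ -3611.0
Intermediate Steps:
O(H, h) = -1/183
y = 3611
O(-80, -146) - y = -1/183 - 1*3611 = -1/183 - 3611 = -660814/183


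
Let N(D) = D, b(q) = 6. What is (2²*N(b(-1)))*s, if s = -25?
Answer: -600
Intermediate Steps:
(2²*N(b(-1)))*s = (2²*6)*(-25) = (4*6)*(-25) = 24*(-25) = -600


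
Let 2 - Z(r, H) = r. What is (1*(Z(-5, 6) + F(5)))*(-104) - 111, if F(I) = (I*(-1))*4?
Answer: 1241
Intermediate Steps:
F(I) = -4*I (F(I) = -I*4 = -4*I)
Z(r, H) = 2 - r
(1*(Z(-5, 6) + F(5)))*(-104) - 111 = (1*((2 - 1*(-5)) - 4*5))*(-104) - 111 = (1*((2 + 5) - 20))*(-104) - 111 = (1*(7 - 20))*(-104) - 111 = (1*(-13))*(-104) - 111 = -13*(-104) - 111 = 1352 - 111 = 1241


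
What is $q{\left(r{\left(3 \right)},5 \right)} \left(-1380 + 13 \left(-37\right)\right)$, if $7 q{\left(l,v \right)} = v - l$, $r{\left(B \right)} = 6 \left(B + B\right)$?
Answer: $\frac{57691}{7} \approx 8241.6$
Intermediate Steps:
$r{\left(B \right)} = 12 B$ ($r{\left(B \right)} = 6 \cdot 2 B = 12 B$)
$q{\left(l,v \right)} = - \frac{l}{7} + \frac{v}{7}$ ($q{\left(l,v \right)} = \frac{v - l}{7} = - \frac{l}{7} + \frac{v}{7}$)
$q{\left(r{\left(3 \right)},5 \right)} \left(-1380 + 13 \left(-37\right)\right) = \left(- \frac{12 \cdot 3}{7} + \frac{1}{7} \cdot 5\right) \left(-1380 + 13 \left(-37\right)\right) = \left(\left(- \frac{1}{7}\right) 36 + \frac{5}{7}\right) \left(-1380 - 481\right) = \left(- \frac{36}{7} + \frac{5}{7}\right) \left(-1861\right) = \left(- \frac{31}{7}\right) \left(-1861\right) = \frac{57691}{7}$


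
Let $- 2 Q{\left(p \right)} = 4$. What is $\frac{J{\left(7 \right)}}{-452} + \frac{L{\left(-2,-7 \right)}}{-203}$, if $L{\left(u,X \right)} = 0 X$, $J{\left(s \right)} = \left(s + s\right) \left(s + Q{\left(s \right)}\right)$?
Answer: $- \frac{35}{226} \approx -0.15487$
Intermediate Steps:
$Q{\left(p \right)} = -2$ ($Q{\left(p \right)} = \left(- \frac{1}{2}\right) 4 = -2$)
$J{\left(s \right)} = 2 s \left(-2 + s\right)$ ($J{\left(s \right)} = \left(s + s\right) \left(s - 2\right) = 2 s \left(-2 + s\right)$)
$L{\left(u,X \right)} = 0$
$\frac{J{\left(7 \right)}}{-452} + \frac{L{\left(-2,-7 \right)}}{-203} = \frac{2 \cdot 7 \left(-2 + 7\right)}{-452} + \frac{0}{-203} = 2 \cdot 7 \cdot 5 \left(- \frac{1}{452}\right) + 0 \left(- \frac{1}{203}\right) = 70 \left(- \frac{1}{452}\right) + 0 = - \frac{35}{226} + 0 = - \frac{35}{226}$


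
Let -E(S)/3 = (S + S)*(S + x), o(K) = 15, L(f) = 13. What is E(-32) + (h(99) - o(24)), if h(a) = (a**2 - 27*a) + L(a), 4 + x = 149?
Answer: 28822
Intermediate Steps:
x = 145 (x = -4 + 149 = 145)
h(a) = 13 + a**2 - 27*a (h(a) = (a**2 - 27*a) + 13 = 13 + a**2 - 27*a)
E(S) = -6*S*(145 + S) (E(S) = -3*(S + S)*(S + 145) = -3*2*S*(145 + S) = -6*S*(145 + S))
E(-32) + (h(99) - o(24)) = -6*(-32)*(145 - 32) + ((13 + 99**2 - 27*99) - 1*15) = -6*(-32)*113 + ((13 + 9801 - 2673) - 15) = 21696 + (7141 - 15) = 21696 + 7126 = 28822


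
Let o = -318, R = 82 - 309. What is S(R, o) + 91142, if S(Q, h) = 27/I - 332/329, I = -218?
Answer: 6536805265/71722 ≈ 91141.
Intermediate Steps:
R = -227
S(Q, h) = -81259/71722 (S(Q, h) = 27/(-218) - 332/329 = 27*(-1/218) - 332*1/329 = -27/218 - 332/329 = -81259/71722)
S(R, o) + 91142 = -81259/71722 + 91142 = 6536805265/71722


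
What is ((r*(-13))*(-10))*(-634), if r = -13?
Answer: 1071460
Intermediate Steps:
((r*(-13))*(-10))*(-634) = (-13*(-13)*(-10))*(-634) = (169*(-10))*(-634) = -1690*(-634) = 1071460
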